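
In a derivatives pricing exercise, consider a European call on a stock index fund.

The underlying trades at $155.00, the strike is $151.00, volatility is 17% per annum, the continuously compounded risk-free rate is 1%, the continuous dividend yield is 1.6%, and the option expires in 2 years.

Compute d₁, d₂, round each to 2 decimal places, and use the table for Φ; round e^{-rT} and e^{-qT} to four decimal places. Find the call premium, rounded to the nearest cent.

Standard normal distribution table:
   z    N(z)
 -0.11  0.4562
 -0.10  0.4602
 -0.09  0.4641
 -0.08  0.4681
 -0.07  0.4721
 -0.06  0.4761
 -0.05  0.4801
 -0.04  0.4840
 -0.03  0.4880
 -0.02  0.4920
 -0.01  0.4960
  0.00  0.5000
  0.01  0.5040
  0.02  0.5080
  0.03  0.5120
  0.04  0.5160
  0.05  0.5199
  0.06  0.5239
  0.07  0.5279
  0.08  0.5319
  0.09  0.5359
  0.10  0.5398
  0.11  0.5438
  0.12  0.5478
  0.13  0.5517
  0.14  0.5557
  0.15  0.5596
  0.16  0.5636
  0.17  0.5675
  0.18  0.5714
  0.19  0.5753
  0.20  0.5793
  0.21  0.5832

$15.31

σ√T = 0.17·√2 = 0.2404
d₁ = [ln(155/151) + (0.01 − 0.016 + ½·0.17²)·2] / (σ√T) = (0.0261 + 0.0169) / 0.2404 = 0.1790 → 0.18
d₂ = 0.1790 − 0.2404 = -0.0614 → -0.06
e^(−qT) = e^(−0.016·2) = 0.9685;  e^(−rT) = e^(−0.01·2) = 0.9802
N(d₁) = N(0.18) = 0.5714;  N(d₂) = N(-0.06) = 0.4761
C = 155·0.9685·0.5714 − 151·0.9802·0.4761 = 85.7771 − 70.4677 = 15.3095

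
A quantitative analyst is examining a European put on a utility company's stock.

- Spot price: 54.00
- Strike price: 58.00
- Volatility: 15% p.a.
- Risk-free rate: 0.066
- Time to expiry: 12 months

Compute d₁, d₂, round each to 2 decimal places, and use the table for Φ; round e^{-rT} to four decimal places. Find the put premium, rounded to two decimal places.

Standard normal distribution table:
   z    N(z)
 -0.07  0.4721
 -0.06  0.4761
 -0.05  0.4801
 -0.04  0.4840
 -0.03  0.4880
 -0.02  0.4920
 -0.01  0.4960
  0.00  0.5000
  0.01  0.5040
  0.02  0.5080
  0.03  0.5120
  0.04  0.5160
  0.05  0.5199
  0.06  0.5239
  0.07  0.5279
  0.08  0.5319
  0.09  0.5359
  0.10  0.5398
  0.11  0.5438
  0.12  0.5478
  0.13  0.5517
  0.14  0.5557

3.39

T = 1;  σ√T = 0.1500
d₁ = [ln(54/58) + (0.066 + 0.15²/2)·1] / 0.1500 = [-0.0715 + 0.0772] / 0.1500 = 0.0386 which rounds to 0.04
d₂ = d₁ − σ√T = 0.0386 − 0.1500 = -0.1114 which rounds to -0.11
e^(−rT) = e^(−0.066·1) = 0.9361
N(−d₂) = N(0.11) = 0.5438;  N(−d₁) = N(-0.04) = 0.4840
P = 58·0.9361·0.5438 − 54·0.4840 = 29.5250 − 26.1360 = 3.3890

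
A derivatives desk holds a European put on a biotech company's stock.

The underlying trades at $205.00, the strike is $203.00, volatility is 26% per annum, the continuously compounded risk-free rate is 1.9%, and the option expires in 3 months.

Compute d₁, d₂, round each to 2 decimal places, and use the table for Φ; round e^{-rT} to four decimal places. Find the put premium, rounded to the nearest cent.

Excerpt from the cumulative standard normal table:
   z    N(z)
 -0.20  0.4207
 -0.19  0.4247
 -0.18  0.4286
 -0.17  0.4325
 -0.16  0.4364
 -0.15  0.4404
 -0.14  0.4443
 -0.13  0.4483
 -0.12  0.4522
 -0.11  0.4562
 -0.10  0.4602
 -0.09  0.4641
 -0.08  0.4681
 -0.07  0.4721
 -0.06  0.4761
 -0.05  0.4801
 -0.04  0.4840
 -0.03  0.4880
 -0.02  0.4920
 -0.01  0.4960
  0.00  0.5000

σ√T = 0.26 × 0.5000 = 0.1300
d₁ = [ln(205/203) + (0.019 + ½·0.26²)·0.25] / (σ√T) = (0.0098 + 0.0132) / 0.1300 = 0.1770 which rounds to 0.18
d₂ = 0.1770 − 0.1300 = 0.0470 which rounds to 0.05
exp(−rT) = exp(−0.019·0.25) = 0.9953
P = 203·0.9953·N(-0.05) − 205·N(-0.18) = 203·0.9953·0.4801 − 205·0.4286 = 97.0022 − 87.8630 = 9.1392

$9.14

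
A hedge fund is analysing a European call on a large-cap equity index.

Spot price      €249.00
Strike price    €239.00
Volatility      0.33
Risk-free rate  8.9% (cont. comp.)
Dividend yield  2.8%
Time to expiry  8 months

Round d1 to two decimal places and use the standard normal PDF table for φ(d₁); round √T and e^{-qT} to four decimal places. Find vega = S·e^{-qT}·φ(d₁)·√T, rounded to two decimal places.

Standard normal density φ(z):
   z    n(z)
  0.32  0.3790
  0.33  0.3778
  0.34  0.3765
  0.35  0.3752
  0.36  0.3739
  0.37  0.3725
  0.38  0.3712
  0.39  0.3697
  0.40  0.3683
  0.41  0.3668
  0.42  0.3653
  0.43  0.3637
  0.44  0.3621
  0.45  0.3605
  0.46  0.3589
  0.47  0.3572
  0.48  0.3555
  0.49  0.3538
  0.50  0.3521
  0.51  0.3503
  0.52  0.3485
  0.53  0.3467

72.26

T = 0.6667;  σ√T = 0.2694
d₁ = [ln(249/239) + (0.089 − 0.028 + 0.33²/2)·0.6667] / 0.2694 = [0.0410 + 0.0770] / 0.2694 = 0.4378 ⇒ 0.44
√T = √0.6667 = 0.8165
φ(d₁) = φ(0.44) = 0.3621
exp(−qT) = exp(−0.028·0.6667) = 0.9815
vega = S·exp(−qT)·φ(d₁)·√T = 249·0.9815·0.3621·0.8165 = 72.2561
(Vega is the same for a European call and put with the same parameters.)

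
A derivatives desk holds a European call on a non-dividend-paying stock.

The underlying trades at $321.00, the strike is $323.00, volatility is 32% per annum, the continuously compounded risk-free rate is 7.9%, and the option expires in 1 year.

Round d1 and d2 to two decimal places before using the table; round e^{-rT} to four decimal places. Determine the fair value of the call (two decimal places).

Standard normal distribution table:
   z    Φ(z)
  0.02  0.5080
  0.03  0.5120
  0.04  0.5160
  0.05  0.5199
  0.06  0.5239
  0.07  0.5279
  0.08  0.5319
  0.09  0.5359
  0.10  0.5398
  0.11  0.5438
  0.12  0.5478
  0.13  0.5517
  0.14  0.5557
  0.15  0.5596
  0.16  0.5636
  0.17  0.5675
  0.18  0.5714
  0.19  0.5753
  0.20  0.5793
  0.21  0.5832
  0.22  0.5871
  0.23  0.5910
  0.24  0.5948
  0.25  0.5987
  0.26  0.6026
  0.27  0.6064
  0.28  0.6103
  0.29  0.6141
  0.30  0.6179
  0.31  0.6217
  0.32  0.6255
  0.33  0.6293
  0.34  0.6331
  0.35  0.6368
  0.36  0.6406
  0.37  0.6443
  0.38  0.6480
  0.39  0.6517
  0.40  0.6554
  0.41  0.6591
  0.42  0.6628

$51.64

σ√T = 0.32·√1 = 0.3200
d₁ = [ln(321/323) + (0.079 + 0.32²/2)·1] / 0.3200 = [-0.0062 + 0.1302] / 0.3200 = 0.3875 → 0.39
d₂ = d₁ − σ√T = 0.3875 − 0.3200 = 0.0675 → 0.07
e^(−rT) = e^(−0.079·1) = 0.9240
C = 321·N(0.39) − 323·0.9240·N(0.07) = 321·0.6517 − 323·0.9240·0.5279 = 209.1957 − 157.5528 = 51.6429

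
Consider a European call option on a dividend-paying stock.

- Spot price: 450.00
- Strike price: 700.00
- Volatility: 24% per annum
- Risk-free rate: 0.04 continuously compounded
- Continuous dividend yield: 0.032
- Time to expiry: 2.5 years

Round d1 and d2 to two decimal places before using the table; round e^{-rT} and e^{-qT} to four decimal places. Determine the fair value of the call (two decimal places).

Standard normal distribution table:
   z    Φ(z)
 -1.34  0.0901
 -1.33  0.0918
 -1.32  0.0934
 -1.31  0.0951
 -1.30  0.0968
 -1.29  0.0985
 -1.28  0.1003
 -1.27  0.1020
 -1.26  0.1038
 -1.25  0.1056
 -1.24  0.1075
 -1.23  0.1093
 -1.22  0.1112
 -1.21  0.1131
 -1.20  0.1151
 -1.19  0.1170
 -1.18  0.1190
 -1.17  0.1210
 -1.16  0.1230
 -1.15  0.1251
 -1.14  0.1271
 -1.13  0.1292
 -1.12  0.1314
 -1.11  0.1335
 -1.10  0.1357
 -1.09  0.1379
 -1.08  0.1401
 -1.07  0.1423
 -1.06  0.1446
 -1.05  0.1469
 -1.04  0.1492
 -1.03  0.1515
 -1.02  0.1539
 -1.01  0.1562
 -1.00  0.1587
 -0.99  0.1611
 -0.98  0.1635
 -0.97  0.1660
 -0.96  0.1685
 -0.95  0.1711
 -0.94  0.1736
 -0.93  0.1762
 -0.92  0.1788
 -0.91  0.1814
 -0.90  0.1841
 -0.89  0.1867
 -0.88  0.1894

σ√T = 0.24 × 1.5811 = 0.3795
d₁ = [ln(450/700) + (0.04 − 0.032 + 0.24²/2)·2.5] / 0.3795 = [-0.4418 + 0.0920] / 0.3795 = -0.9219 → -0.92
d₂ = d₁ − σ√T = -0.9219 − 0.3795 = -1.3014 → -1.30
exp(−qT) = exp(−0.032·2.5) = 0.9231;  exp(−rT) = exp(−0.04·2.5) = 0.9048
C = 450·0.9231·N(-0.92) − 700·0.9048·N(-1.30) = 450·0.9231·0.1788 − 700·0.9048·0.0968 = 74.2726 − 61.3092 = 12.9634

12.96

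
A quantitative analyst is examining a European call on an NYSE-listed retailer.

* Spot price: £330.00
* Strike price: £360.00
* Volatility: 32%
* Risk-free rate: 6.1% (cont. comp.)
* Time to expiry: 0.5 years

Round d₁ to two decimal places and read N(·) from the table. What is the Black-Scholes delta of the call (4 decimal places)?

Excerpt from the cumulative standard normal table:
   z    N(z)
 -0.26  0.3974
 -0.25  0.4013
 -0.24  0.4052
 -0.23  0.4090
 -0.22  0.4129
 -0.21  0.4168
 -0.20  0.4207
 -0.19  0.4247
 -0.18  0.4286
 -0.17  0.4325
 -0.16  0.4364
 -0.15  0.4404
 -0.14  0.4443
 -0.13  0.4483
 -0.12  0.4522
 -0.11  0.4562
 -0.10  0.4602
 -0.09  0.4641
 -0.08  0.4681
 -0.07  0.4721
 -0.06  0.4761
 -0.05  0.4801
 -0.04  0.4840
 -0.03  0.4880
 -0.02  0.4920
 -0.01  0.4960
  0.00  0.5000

0.4443

σ√T = 0.32·√0.5 = 0.2263
d₁ = [ln(330/360) + (0.061 + 0.32²/2)·0.5] / 0.2263 = [-0.0870 + 0.0561] / 0.2263 = -0.1366 ⇒ -0.14
N(d₁) = N(-0.14) = 0.4443
Δ_call = N(d₁) = 0.4443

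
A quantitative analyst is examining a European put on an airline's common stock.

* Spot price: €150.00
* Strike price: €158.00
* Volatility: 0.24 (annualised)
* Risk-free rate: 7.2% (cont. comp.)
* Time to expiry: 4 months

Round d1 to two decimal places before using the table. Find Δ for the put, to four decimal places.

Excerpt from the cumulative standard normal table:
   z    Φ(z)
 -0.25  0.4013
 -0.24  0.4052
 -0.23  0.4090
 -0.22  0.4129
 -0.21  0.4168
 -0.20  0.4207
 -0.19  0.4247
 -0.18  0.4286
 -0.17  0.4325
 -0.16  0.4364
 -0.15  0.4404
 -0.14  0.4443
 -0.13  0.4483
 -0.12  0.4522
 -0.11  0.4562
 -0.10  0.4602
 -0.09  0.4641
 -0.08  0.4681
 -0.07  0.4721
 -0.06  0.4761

T = 0.3333;  σ√T = 0.1386
d₁ = [ln(150/158) + (0.072 + 0.24²/2)·0.3333] / 0.1386 = [-0.0520 + 0.0336] / 0.1386 = -0.1325 → -0.13
N(d₁) = N(-0.13) = 0.4483
Δ_put = N(d₁) − 1 = 0.4483 − 1 = -0.5517

-0.5517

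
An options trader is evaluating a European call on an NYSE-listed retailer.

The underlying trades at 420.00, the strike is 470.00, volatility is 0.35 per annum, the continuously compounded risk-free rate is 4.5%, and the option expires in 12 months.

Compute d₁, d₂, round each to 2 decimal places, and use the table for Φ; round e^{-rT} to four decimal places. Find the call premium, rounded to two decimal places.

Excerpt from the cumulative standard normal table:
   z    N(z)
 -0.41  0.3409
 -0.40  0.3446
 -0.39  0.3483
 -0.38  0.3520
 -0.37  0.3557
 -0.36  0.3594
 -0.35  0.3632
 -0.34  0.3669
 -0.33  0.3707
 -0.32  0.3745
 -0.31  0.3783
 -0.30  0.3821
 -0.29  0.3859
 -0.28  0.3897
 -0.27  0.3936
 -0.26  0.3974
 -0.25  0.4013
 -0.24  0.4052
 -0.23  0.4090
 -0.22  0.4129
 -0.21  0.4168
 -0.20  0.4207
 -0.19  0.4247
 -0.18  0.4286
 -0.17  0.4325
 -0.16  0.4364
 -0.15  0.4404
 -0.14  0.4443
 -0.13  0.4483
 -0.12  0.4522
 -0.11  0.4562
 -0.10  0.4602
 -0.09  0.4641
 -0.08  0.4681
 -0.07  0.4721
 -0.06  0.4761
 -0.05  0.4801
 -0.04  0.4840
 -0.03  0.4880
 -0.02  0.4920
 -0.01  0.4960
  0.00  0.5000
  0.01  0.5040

T = 1;  σ√T = 0.3500
d₁ = [ln(420/470) + (0.045 + 0.35²/2)·1] / 0.3500 = [-0.1125 + 0.1062] / 0.3500 = -0.0178 ⇒ -0.02
d₂ = d₁ − σ√T = -0.0178 − 0.3500 = -0.3678 ⇒ -0.37
e^(−rT) = e^(−0.045·1) = 0.9560
N(d₁) = N(-0.02) = 0.4920;  N(d₂) = N(-0.37) = 0.3557
C = 420·0.4920 − 470·0.9560·0.3557 = 206.6400 − 159.8231 = 46.8169

46.82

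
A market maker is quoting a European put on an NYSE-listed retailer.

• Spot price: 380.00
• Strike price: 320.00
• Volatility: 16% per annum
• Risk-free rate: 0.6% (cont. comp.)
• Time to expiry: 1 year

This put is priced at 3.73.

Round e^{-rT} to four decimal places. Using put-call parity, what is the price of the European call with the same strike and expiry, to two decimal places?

exp(−rT) = exp(−0.006·1) = 0.9940
Put-call parity: C − P = S − K·e^(−rT) = 380 − 320·0.9940 = 380 − 318.0800 = 61.9200
C = P + (C − P) = 3.73 + (61.9200) = 65.6500

65.65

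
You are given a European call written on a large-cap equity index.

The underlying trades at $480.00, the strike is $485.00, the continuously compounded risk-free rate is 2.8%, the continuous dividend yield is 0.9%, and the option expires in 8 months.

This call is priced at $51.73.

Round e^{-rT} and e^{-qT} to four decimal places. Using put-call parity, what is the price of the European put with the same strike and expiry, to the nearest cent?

exp(−qT) = exp(−0.009·0.6667) = 0.9940;  exp(−rT) = exp(−0.028·0.6667) = 0.9815
Put-call parity: C − P = S·e^(−qT) − K·e^(−rT) = 480·0.9940 − 485·0.9815 = 477.1200 − 476.0275 = 1.0925
P = C − (C − P) = 51.73 − (1.0925) = 50.6375

$50.64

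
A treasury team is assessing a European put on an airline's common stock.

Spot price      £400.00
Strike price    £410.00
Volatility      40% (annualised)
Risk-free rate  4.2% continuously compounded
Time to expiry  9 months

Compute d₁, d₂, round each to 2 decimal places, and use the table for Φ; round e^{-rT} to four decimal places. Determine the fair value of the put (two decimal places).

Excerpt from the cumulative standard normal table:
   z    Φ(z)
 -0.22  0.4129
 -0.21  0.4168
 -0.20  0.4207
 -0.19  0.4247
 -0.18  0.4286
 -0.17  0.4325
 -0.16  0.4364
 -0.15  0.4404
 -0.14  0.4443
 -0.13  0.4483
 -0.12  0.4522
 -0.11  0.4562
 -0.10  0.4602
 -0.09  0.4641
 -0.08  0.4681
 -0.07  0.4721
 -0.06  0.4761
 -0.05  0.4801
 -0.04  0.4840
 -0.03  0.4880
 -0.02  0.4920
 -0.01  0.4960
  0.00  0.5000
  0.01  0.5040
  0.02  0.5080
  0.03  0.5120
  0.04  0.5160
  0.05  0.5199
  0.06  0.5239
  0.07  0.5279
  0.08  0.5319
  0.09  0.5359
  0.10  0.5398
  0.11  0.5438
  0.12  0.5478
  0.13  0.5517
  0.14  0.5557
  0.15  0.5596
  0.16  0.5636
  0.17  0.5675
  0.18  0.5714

σ√T = 0.4·√0.75 = 0.3464
ln(S/K) + (r + σ²/2)T = ln(400/410) + (0.042 + 0.4²/2)·0.75 = -0.0247 + 0.0915 = 0.0668
d₁ = 0.0668 / 0.3464 = 0.1929 ≈ 0.19
d₂ = d₁ − σ√T = 0.1929 − 0.3464 = -0.1536 ≈ -0.15
exp(−rT) = exp(−0.042·0.75) = 0.9690
N(−d₂) = N(0.15) = 0.5596;  N(−d₁) = N(-0.19) = 0.4247
P = 410·0.9690·0.5596 − 400·0.4247 = 222.3235 − 169.8800 = 52.4435

£52.44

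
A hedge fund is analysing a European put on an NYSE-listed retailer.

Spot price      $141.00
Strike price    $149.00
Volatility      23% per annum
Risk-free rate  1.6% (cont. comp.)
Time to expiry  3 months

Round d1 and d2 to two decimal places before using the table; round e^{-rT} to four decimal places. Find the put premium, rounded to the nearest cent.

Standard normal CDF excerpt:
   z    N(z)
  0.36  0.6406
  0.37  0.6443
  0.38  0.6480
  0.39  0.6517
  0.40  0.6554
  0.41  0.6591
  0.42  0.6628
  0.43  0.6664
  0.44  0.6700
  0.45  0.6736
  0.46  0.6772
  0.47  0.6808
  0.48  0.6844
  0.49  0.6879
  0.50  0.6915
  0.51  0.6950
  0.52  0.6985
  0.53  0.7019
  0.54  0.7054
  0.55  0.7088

$10.73

T = 0.25;  σ√T = 0.1150
ln(S/K) + (r + σ²/2)T = ln(141/149) + (0.016 + 0.23²/2)·0.25 = -0.0552 + 0.0106 = -0.0446
d₁ = -0.0446 / 0.1150 = -0.3876 ⇒ -0.39
d₂ = d₁ − σ√T = -0.3876 − 0.1150 = -0.5026 ⇒ -0.50
e^(−rT) = e^(−0.016·0.25) = 0.9960
N(−d₂) = N(0.50) = 0.6915;  N(−d₁) = N(0.39) = 0.6517
P = 149·0.9960·0.6915 − 141·0.6517 = 102.6214 − 91.8897 = 10.7317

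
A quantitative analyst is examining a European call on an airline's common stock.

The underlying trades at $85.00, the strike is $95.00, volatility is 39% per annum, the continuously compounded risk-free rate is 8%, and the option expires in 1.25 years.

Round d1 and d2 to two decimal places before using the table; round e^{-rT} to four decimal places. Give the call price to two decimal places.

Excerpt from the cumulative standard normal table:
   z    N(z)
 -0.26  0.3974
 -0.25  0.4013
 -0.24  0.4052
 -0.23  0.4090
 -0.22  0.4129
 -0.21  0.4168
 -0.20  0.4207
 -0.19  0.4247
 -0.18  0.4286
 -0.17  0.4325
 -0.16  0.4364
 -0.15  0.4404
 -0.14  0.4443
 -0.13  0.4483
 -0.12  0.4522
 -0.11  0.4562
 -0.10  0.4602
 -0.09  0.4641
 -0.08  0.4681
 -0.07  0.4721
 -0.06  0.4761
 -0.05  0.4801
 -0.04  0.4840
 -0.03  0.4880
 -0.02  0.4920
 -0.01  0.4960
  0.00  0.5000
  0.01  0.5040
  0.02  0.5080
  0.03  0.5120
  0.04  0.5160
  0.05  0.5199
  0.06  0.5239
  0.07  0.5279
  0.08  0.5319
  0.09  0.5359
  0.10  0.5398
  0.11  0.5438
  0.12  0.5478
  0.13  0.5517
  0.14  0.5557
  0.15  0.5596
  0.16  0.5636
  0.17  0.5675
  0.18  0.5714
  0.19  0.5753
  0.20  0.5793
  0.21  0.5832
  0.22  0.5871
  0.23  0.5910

$14.07

σ√T = 0.39·√1.25 = 0.4360
d₁ = [ln(85/95) + (0.08 + 0.39²/2)·1.25] / 0.4360 = [-0.1112 + 0.1951] / 0.4360 = 0.1923 → 0.19
d₂ = d₁ − σ√T = 0.1923 − 0.4360 = -0.2438 → -0.24
e^(−rT) = e^(−0.08·1.25) = 0.9048
N(d₁) = N(0.19) = 0.5753;  N(d₂) = N(-0.24) = 0.4052
C = 85·0.5753 − 95·0.9048·0.4052 = 48.9005 − 34.8294 = 14.0711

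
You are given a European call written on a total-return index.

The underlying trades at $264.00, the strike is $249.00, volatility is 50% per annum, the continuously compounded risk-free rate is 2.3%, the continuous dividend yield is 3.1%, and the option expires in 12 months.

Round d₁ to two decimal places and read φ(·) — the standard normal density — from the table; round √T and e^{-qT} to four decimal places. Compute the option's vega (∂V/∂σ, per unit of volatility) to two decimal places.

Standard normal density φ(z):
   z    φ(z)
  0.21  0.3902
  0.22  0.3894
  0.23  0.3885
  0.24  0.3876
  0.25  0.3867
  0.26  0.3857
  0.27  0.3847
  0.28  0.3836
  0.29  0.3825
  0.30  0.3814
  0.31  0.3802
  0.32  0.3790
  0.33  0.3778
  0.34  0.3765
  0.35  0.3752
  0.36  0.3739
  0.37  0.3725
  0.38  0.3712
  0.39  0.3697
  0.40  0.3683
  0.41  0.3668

96.03

σ√T = 0.5·√1 = 0.5000
d₁ = [ln(264/249) + (0.023 − 0.031 + 0.5²/2)·1] / 0.5000 = [0.0585 + 0.1170] / 0.5000 = 0.3510 ⇒ 0.35
√T = √1 = 1.0000
φ(d₁) = φ(0.35) = 0.3752
exp(−qT) = exp(−0.031·1) = 0.9695
vega = S·exp(−qT)·φ(d₁)·√T = 264·0.9695·0.3752·1.0000 = 96.0317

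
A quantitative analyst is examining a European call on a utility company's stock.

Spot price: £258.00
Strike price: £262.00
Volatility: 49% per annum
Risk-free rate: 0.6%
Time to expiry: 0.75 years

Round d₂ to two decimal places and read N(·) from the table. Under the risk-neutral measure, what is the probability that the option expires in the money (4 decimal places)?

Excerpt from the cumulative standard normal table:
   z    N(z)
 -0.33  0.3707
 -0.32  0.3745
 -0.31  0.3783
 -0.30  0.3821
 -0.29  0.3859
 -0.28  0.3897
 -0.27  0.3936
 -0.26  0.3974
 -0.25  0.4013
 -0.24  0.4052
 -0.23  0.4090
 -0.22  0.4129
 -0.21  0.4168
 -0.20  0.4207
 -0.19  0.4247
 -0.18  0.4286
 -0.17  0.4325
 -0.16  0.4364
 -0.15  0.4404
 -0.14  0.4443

σ√T = 0.49 × 0.8660 = 0.4244
d₁ = [ln(258/262) + (0.006 + ½·0.49²)·0.75] / (σ√T) = (-0.0154 + 0.0945) / 0.4244 = 0.1865 ≈ 0.19
d₂ = 0.1865 − 0.4244 = -0.2378 ≈ -0.24
Risk-neutral Pr[S_T > K] = N(d₂) = N(-0.24) = 0.4052

0.4052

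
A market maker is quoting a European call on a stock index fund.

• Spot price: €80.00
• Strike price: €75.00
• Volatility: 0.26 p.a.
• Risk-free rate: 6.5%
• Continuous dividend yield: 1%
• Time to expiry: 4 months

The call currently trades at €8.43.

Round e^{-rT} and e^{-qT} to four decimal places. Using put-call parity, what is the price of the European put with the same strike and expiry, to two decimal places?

exp(−qT) = exp(−0.01·0.3333) = 0.9967;  exp(−rT) = exp(−0.065·0.3333) = 0.9786
Put-call parity: C − P = S·e^(−qT) − K·e^(−rT) = 80·0.9967 − 75·0.9786 = 79.7360 − 73.3950 = 6.3410
P = C − (C − P) = 8.43 − (6.3410) = 2.0890

€2.09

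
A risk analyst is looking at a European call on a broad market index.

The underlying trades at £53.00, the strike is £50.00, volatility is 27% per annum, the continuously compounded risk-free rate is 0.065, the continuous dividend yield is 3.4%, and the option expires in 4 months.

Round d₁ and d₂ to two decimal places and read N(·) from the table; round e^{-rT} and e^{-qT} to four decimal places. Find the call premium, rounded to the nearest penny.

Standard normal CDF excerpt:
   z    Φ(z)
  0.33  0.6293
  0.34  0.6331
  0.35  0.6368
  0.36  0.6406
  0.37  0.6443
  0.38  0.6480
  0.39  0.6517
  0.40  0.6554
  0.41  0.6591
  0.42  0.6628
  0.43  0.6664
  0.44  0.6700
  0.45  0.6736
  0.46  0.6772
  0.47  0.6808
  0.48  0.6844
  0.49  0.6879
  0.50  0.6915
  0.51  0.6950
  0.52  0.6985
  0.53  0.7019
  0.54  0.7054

σ√T = 0.27·√0.3333 = 0.1559
ln(S/K) + (r − q + σ²/2)T = ln(53/50) + (0.065 − 0.034 + 0.27²/2)·0.3333 = 0.0583 + 0.0225 = 0.0808
d₁ = 0.0808 / 0.1559 = 0.5180 → 0.52
d₂ = d₁ − σ√T = 0.5180 − 0.1559 = 0.3621 → 0.36
exp(−qT) = exp(−0.034·0.3333) = 0.9887;  exp(−rT) = exp(−0.065·0.3333) = 0.9786
C = 53·0.9887·N(0.52) − 50·0.9786·N(0.36) = 53·0.9887·0.6985 − 50·0.9786·0.6406 = 36.6022 − 31.3446 = 5.2576

£5.26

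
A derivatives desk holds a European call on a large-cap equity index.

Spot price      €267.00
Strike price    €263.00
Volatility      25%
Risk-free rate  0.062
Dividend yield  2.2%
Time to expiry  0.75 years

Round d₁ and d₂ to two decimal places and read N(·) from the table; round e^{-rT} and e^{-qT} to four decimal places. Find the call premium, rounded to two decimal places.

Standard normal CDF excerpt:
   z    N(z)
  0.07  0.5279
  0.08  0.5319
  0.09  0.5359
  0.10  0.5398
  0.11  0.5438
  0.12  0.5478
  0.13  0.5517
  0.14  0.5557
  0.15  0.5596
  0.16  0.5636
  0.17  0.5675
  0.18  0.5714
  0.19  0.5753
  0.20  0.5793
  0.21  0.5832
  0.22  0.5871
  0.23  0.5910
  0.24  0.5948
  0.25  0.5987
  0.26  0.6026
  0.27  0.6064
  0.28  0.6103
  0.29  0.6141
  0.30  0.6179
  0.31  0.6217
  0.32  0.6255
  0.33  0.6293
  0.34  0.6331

€28.75

σ√T = 0.25·√0.75 = 0.2165
d₁ = [ln(267/263) + (0.062 − 0.022 + 0.25²/2)·0.75] / 0.2165 = [0.0151 + 0.0534] / 0.2165 = 0.3165 which rounds to 0.32
d₂ = d₁ − σ√T = 0.3165 − 0.2165 = 0.1000 which rounds to 0.10
e^(−qT) = e^(−0.022·0.75) = 0.9836;  e^(−rT) = e^(−0.062·0.75) = 0.9546
N(d₁) = N(0.32) = 0.6255;  N(d₂) = N(0.10) = 0.5398
C = 267·0.9836·0.6255 − 263·0.9546·0.5398 = 164.2696 − 135.5221 = 28.7475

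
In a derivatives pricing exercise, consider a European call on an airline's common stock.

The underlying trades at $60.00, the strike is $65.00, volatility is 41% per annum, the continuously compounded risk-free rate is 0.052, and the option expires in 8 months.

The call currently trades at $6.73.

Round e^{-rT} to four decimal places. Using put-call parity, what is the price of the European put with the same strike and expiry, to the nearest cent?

exp(−rT) = exp(−0.052·0.6667) = 0.9659
Put-call parity: C − P = S − K·e^(−rT) = 60 − 65·0.9659 = 60 − 62.7835 = -2.7835
P = C − (C − P) = 6.73 − (-2.7835) = 9.5135

$9.51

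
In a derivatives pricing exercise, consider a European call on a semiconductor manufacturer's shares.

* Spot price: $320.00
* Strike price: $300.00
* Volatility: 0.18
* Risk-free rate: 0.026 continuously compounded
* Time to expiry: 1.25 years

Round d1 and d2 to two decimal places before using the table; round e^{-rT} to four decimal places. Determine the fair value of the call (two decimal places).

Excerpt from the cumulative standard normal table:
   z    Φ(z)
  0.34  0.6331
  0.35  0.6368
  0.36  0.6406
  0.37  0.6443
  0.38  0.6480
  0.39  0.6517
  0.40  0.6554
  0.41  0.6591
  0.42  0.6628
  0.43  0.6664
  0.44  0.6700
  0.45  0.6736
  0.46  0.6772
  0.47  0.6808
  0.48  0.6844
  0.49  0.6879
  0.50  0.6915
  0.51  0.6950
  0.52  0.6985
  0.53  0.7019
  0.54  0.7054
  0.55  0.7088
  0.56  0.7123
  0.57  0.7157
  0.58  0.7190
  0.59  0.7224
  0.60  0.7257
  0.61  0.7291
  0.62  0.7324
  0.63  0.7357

$41.90

σ√T = 0.18 × 1.1180 = 0.2012
d₁ = [ln(320/300) + (0.026 + 0.18²/2)·1.25] / 0.2012 = [0.0645 + 0.0528] / 0.2012 = 0.5828 ≈ 0.58
d₂ = d₁ − σ√T = 0.5828 − 0.2012 = 0.3816 ≈ 0.38
exp(−rT) = exp(−0.026·1.25) = 0.9680
N(d₁) = N(0.58) = 0.7190;  N(d₂) = N(0.38) = 0.6480
C = 320·0.7190 − 300·0.9680·0.6480 = 230.0800 − 188.1792 = 41.9008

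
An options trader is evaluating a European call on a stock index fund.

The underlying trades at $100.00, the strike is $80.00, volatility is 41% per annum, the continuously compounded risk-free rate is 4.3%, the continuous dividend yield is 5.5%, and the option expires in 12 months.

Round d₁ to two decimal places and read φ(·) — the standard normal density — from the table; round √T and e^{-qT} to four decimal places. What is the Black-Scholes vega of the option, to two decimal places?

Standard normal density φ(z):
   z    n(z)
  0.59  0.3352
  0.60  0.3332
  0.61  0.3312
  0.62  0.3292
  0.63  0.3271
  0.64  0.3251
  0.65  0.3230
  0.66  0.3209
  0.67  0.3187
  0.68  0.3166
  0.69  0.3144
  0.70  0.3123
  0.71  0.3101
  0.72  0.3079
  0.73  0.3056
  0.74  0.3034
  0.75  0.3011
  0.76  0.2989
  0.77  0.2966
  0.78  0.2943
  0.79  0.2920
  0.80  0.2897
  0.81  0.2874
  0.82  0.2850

29.14

σ√T = 0.41 × 1.0000 = 0.4100
d₁ = [ln(100/80) + (0.043 − 0.055 + 0.41²/2)·1] / 0.4100 = [0.2231 + 0.0720] / 0.4100 = 0.7200 which rounds to 0.72
√T = √1 = 1.0000
φ(d₁) = φ(0.72) = 0.3079
exp(−qT) = exp(−0.055·1) = 0.9465
vega = S·exp(−qT)·φ(d₁)·√T = 100·0.9465·0.3079·1.0000 = 29.1427
(Call and put vega coincide under Black-Scholes.)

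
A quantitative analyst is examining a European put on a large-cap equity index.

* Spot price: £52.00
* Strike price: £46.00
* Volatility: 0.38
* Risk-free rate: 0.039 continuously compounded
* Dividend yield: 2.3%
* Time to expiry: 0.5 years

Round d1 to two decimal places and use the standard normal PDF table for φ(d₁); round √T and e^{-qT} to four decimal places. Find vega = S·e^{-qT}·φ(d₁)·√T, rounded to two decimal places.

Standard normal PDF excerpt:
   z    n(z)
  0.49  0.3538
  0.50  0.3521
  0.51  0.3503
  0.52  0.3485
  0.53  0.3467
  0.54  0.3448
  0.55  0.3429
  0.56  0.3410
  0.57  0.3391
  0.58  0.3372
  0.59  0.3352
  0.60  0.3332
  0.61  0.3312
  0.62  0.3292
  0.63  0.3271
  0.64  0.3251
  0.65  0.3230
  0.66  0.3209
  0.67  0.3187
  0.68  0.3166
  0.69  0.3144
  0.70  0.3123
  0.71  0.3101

11.97

σ√T = 0.38·√0.5 = 0.2687
d₁ = [ln(52/46) + (0.039 − 0.023 + 0.38²/2)·0.5] / 0.2687 = [0.1226 + 0.0441] / 0.2687 = 0.6204 ⇒ 0.62
√T = √0.5 = 0.7071
φ(d₁) = φ(0.62) = 0.3292
e^(−qT) = e^(−0.023·0.5) = 0.9886
vega = S·e^(−qT)·φ(d₁)·√T = 52·0.9886·0.3292·0.7071 = 11.9664
(Vega is the same for a European call and put with the same parameters.)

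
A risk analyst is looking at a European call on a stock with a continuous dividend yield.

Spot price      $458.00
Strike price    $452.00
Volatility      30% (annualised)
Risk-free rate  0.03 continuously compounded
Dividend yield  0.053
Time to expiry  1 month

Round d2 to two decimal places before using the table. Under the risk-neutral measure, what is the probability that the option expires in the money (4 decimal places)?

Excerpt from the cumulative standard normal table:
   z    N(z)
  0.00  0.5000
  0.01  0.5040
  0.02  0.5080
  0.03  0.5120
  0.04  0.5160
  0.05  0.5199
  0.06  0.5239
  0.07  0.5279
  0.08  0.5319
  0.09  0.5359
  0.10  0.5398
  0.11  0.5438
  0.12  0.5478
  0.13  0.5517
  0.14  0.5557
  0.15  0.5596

0.5359

σ√T = 0.3 × 0.2887 = 0.0866
d₁ = [ln(458/452) + (0.03 − 0.053 + ½·0.3²)·0.08333] / (σ√T) = (0.0132 + 0.0018) / 0.0866 = 0.1734 ⇒ 0.17
d₂ = 0.1734 − 0.0866 = 0.0868 ⇒ 0.09
Pr(exercise) under Q = N(d₂) = 0.5359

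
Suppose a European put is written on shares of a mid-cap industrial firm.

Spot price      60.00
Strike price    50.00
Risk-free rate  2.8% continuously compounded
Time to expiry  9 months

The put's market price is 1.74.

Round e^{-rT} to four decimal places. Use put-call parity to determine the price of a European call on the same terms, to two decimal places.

12.78

e^(−rT) = e^(−0.028·0.75) = 0.9792
Put-call parity: C − P = S − K·e^(−rT) = 60 − 50·0.9792 = 60 − 48.9600 = 11.0400
C = P + (C − P) = 1.74 + (11.0400) = 12.7800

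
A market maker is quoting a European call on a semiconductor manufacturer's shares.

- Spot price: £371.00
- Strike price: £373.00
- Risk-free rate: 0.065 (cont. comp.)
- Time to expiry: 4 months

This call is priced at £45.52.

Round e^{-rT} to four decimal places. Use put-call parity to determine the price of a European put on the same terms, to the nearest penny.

e^(−rT) = e^(−0.065·0.3333) = 0.9786
Put-call parity: C − P = S − K·e^(−rT) = 371 − 373·0.9786 = 371 − 365.0178 = 5.9822
P = C − (C − P) = 45.52 − (5.9822) = 39.5378

£39.54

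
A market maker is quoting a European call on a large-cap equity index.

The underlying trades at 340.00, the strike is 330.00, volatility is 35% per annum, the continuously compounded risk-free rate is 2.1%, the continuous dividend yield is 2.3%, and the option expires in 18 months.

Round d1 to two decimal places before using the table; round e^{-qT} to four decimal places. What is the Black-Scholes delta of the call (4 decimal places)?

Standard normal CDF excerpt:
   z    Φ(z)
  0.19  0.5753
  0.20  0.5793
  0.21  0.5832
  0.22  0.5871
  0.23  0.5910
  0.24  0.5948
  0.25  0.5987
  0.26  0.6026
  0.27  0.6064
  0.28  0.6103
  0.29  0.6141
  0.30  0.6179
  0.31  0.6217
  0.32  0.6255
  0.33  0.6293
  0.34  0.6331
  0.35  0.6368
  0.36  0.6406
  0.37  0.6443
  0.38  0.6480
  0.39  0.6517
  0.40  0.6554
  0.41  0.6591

0.5896

T = 1.5;  σ√T = 0.4287
d₁ = [ln(340/330) + (0.021 − 0.023 + 0.35²/2)·1.5] / 0.4287 = [0.0299 + 0.0889] / 0.4287 = 0.2770 which rounds to 0.28
N(d₁) = N(0.28) = 0.6103
Δ_call = exp(−qT)·N(d₁) = 0.9661·0.6103 = 0.5896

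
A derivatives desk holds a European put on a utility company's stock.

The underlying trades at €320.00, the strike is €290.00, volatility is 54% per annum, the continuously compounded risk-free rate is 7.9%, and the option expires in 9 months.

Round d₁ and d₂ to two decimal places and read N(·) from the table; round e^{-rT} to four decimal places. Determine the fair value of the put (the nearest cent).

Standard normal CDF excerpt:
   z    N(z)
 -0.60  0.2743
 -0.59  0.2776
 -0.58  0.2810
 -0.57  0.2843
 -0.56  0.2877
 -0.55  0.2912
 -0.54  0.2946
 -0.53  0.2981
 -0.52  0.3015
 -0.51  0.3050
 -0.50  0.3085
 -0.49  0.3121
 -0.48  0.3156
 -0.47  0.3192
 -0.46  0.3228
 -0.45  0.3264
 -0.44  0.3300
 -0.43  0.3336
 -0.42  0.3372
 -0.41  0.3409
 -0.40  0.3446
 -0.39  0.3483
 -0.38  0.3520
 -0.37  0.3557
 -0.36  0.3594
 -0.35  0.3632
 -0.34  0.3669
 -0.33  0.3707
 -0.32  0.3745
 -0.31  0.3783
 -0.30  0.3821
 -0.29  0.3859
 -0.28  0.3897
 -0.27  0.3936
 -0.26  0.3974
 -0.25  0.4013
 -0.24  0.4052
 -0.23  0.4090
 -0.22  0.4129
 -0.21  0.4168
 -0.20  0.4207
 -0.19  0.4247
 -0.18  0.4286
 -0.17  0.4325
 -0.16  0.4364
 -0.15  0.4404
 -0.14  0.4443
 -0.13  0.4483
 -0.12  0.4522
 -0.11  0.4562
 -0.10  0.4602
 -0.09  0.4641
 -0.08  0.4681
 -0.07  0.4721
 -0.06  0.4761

σ√T = 0.54·√0.75 = 0.4677
d₁ = [ln(320/290) + (0.079 + 0.54²/2)·0.75] / 0.4677 = [0.0984 + 0.1686] / 0.4677 = 0.5710 → 0.57
d₂ = d₁ − σ√T = 0.5710 − 0.4677 = 0.1034 → 0.10
exp(−rT) = exp(−0.079·0.75) = 0.9425
N(−d₂) = N(-0.10) = 0.4602;  N(−d₁) = N(-0.57) = 0.2843
P = 290·0.9425·0.4602 − 320·0.2843 = 125.7842 − 90.9760 = 34.8082

€34.81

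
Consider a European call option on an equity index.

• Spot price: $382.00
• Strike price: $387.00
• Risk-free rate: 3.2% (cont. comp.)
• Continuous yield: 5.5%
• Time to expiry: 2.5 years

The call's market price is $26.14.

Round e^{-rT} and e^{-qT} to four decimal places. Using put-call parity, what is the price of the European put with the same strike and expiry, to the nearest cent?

e^(−qT) = e^(−0.055·2.5) = 0.8715;  e^(−rT) = e^(−0.032·2.5) = 0.9231
Put-call parity: C − P = S·e^(−qT) − K·e^(−rT) = 382·0.8715 − 387·0.9231 = 332.9130 − 357.2397 = -24.3267
P = C − (C − P) = 26.14 − (-24.3267) = 50.4667

$50.47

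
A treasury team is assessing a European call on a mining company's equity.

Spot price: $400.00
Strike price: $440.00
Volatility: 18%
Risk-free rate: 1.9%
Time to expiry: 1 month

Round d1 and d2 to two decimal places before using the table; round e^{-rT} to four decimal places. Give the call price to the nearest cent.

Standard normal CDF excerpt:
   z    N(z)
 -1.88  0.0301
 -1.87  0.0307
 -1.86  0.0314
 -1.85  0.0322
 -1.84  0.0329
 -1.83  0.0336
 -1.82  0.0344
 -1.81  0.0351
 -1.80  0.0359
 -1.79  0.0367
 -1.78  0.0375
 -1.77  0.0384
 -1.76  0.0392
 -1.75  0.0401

$0.24

σ√T = 0.18 × 0.2887 = 0.0520
d₁ = [ln(400/440) + (0.019 + ½·0.18²)·0.08333] / (σ√T) = (-0.0953 + 0.0029) / 0.0520 = -1.7778 which rounds to -1.78
d₂ = -1.7778 − 0.0520 = -1.8298 which rounds to -1.83
exp(−rT) = exp(−0.019·0.08333) = 0.9984
C = 400·N(-1.78) − 440·0.9984·N(-1.83) = 400·0.0375 − 440·0.9984·0.0336 = 15.0000 − 14.7603 = 0.2397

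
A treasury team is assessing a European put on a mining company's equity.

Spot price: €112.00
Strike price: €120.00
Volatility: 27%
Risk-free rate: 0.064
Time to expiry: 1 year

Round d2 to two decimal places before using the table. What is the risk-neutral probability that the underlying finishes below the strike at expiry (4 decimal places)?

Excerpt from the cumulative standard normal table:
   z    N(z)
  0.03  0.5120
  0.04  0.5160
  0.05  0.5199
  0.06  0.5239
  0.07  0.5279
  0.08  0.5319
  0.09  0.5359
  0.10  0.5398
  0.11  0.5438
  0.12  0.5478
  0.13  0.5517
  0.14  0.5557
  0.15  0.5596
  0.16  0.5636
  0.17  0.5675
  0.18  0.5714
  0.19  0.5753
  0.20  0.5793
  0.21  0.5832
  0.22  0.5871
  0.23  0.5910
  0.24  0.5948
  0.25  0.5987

0.5596

σ√T = 0.27 × 1.0000 = 0.2700
d₁ = [ln(112/120) + (0.064 + ½·0.27²)·1] / (σ√T) = (-0.0690 + 0.1005) / 0.2700 = 0.1165 → 0.12
d₂ = 0.1165 − 0.2700 = -0.1535 → -0.15
Pr(exercise) under Q = N(−d₂) = N(0.15) = 0.5596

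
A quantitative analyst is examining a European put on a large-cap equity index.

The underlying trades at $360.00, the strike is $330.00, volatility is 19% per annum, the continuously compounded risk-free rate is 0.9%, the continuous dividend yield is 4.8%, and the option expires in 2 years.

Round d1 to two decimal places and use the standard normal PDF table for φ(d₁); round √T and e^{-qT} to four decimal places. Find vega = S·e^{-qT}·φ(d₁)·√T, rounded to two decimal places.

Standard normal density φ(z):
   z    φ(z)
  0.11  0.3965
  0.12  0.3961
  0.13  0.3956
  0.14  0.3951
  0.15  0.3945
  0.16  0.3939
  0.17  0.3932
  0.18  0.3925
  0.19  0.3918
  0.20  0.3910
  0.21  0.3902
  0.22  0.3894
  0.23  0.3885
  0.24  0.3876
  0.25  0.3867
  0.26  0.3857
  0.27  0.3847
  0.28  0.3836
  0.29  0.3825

181.87

σ√T = 0.19 × 1.4142 = 0.2687
d₁ = [ln(360/330) + (0.009 − 0.048 + 0.19²/2)·2] / 0.2687 = [0.0870 − 0.0419] / 0.2687 = 0.1679 → 0.17
√T = √2 = 1.4142
φ(d₁) = φ(0.17) = 0.3932
e^(−qT) = e^(−0.048·2) = 0.9085
vega = S·e^(−qT)·φ(d₁)·√T = 360·0.9085·0.3932·1.4142 = 181.8661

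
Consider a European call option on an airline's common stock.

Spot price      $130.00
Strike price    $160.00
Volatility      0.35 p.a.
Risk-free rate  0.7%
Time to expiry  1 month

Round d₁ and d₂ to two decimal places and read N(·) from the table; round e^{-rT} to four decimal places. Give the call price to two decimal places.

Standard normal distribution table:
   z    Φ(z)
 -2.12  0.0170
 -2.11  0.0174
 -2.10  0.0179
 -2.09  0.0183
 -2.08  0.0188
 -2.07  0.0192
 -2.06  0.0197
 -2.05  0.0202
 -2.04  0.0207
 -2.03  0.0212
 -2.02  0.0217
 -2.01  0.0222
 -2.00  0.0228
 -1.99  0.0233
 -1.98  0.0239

$0.10

T = 0.08333;  σ√T = 0.1010
d₁ = [ln(130/160) + (0.007 + 0.35²/2)·0.08333] / 0.1010 = [-0.2076 + 0.0057] / 0.1010 = -1.9988 ⇒ -2.00
d₂ = d₁ − σ√T = -1.9988 − 0.1010 = -2.0998 ⇒ -2.10
exp(−rT) = exp(−0.007·0.08333) = 0.9994
N(d₁) = N(-2.00) = 0.0228;  N(d₂) = N(-2.10) = 0.0179
C = 130·0.0228 − 160·0.9994·0.0179 = 2.9640 − 2.8623 = 0.1017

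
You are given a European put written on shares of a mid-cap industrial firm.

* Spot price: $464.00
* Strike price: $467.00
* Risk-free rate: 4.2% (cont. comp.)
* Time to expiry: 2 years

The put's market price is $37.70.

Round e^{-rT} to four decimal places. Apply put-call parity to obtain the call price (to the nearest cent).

$72.34

e^(−rT) = e^(−0.042·2) = 0.9194
Put-call parity: C − P = S − K·e^(−rT) = 464 − 467·0.9194 = 464 − 429.3598 = 34.6402
C = P + (C − P) = 37.70 + (34.6402) = 72.3402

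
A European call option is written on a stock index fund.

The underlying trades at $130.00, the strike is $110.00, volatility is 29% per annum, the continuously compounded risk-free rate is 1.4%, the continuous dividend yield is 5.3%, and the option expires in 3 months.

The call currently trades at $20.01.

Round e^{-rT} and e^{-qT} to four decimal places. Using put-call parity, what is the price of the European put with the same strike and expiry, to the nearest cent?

$1.34

e^(−qT) = e^(−0.053·0.25) = 0.9868;  e^(−rT) = e^(−0.014·0.25) = 0.9965
Put-call parity: C − P = S·e^(−qT) − K·e^(−rT) = 130·0.9868 − 110·0.9965 = 128.2840 − 109.6150 = 18.6690
P = C − (C − P) = 20.01 − (18.6690) = 1.3410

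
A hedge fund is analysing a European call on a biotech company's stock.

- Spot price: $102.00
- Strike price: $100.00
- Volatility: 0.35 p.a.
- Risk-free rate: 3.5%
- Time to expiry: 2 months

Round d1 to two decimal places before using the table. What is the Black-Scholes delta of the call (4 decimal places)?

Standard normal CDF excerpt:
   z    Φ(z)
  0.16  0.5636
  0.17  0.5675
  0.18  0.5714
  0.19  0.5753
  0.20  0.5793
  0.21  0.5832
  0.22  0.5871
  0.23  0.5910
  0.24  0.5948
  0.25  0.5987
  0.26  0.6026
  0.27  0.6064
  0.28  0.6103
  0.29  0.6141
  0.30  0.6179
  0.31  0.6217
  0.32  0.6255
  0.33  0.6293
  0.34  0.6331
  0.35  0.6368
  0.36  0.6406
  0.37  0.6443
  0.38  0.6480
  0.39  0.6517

T = 0.1667;  σ√T = 0.1429
d₁ = [ln(102/100) + (0.035 + 0.35²/2)·0.1667] / 0.1429 = [0.0198 + 0.0160] / 0.1429 = 0.2509 which rounds to 0.25
N(d₁) = N(0.25) = 0.5987
Δ_call = N(d₁) = 0.5987

0.5987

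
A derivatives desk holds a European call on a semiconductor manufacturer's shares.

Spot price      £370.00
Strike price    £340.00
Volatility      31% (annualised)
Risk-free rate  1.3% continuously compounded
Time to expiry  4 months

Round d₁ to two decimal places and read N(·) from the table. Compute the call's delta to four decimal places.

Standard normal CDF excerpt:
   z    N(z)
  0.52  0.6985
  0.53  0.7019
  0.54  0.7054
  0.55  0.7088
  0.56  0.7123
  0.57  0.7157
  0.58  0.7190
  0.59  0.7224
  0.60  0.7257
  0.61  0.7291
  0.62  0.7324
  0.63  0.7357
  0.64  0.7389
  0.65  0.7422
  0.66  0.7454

σ√T = 0.31 × 0.5774 = 0.1790
d₁ = [ln(370/340) + (0.013 + ½·0.31²)·0.3333] / (σ√T) = (0.0846 + 0.0204) / 0.1790 = 0.5861 which rounds to 0.59
N(d₁) = N(0.59) = 0.7224
Δ_call = N(d₁) = 0.7224

0.7224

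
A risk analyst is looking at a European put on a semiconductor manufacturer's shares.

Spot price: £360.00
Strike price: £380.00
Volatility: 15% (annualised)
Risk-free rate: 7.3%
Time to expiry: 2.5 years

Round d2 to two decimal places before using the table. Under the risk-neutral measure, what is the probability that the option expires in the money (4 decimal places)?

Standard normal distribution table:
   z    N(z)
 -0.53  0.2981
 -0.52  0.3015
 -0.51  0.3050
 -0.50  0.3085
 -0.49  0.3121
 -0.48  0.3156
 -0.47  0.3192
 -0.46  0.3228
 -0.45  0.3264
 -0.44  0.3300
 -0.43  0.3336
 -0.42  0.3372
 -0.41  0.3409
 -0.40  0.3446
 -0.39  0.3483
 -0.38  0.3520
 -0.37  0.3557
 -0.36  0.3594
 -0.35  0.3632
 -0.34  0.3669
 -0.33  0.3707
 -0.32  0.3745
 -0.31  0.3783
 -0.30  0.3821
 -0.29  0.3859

0.3372

T = 2.5;  σ√T = 0.2372
d₁ = [ln(360/380) + (0.073 + 0.15²/2)·2.5] / 0.2372 = [-0.0541 + 0.2106] / 0.2372 = 0.6601 ≈ 0.66
d₂ = d₁ − σ√T = 0.6601 − 0.2372 = 0.4229 ≈ 0.42
Risk-neutral Pr[S_T < K] = N(−d₂) = N(-0.42) = 0.3372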